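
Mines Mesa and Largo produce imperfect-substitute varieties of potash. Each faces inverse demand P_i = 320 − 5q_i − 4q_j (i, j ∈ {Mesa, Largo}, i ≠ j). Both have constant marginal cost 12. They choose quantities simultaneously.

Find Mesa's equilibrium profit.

2420

Mine Mesa's profit: π = q_{Mesa}(320 − 5q_{Mesa} − 4q_{Largo}) − 12q_{Mesa}.
∂π/∂q_{Mesa} = 308 − 10q_{Mesa} − 4q_{Largo} = 0 ⇒ q_{Mesa} = 30.8 − 0.4q_{Largo}.
By symmetry q_{Largo} = q_{Mesa}; substituting into the reaction function, 1.4q_{Mesa} = 30.8 and q_{Mesa} = 22.
P_{Mesa} = 320 − 5·22 − 4·22 = 122.
Profit = (122 − 12)·22 = 2420.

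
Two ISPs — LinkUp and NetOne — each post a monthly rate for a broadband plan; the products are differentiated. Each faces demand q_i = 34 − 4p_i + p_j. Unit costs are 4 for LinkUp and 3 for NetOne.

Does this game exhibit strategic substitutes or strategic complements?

LinkUp's profit: π = (p_{LinkUp} − 4)(34 − 4p_{LinkUp} + p_{NetOne}).
∂π/∂p_{LinkUp} = 50 − 8p_{LinkUp} + p_{NetOne} = 0 ⇒ p_{LinkUp} = 6.25 + 0.125p_{NetOne}.
The best-response slope dp_{LinkUp}/dp_{NetOne} = 0.125 > 0: the reaction function is upward-sloping, so the choices are strategic complements.

strategic complements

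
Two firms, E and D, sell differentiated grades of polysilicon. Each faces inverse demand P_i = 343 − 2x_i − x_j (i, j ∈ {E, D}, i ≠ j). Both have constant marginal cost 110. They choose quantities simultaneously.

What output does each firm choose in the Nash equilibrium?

46.6

Firm E's profit: π = x_E(343 − 2x_E − x_D) − 110x_E.
∂π/∂x_E = 233 − 4x_E − x_D = 0 ⇒ x_E = 58.25 − 0.25x_D.
The game is symmetric, so in equilibrium x_D = x_E: the reaction function gives 1.25x_E = 58.25, hence x_E = 46.6.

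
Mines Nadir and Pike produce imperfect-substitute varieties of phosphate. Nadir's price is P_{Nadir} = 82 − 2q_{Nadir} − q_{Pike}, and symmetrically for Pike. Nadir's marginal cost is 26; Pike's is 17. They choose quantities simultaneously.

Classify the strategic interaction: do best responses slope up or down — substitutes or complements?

Mine Nadir's profit: π = q_{Nadir}(82 − 2q_{Nadir} − q_{Pike}) − 26q_{Nadir}.
∂π/∂q_{Nadir} = 56 − 4q_{Nadir} − q_{Pike} = 0 ⇒ q_{Nadir} = 14 − 0.25q_{Pike}.
The best-response slope dq_{Nadir}/dq_{Pike} = −0.25 < 0: the reaction function is downward-sloping, so the choices are strategic substitutes.

strategic substitutes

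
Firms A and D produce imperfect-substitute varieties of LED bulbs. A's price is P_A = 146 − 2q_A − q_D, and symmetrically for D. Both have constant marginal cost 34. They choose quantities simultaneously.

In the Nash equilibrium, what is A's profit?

Firm A's profit: π = q_A(146 − 2q_A − q_D) − 34q_A.
∂π/∂q_A = 112 − 4q_A − q_D = 0 ⇒ q_A = 28 − 0.25q_D.
Setting q_A = q_D in the reaction function: q_A = 28 − 0.25q_A, so q_A = 28 / 1.25 = 22.4.
P_A = 146 − 2·22.4 − 22.4 = 78.8.
Profit = (78.8 − 34)·22.4 = 1003.52.

1003.52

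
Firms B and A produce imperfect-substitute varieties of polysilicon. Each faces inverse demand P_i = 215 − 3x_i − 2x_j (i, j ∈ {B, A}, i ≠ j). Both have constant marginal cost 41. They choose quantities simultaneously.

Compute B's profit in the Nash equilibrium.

1419.1875

Firm B's profit: π = x_B(215 − 3x_B − 2x_A) − 41x_B.
∂π/∂x_B = 174 − 6x_B − 2x_A = 0 ⇒ x_B = 29 − (1/3)x_A.
The game is symmetric, so in equilibrium x_A = x_B: the reaction function gives (4/3)x_B = 29, hence x_B = 21.75.
P_B = 215 − 3·21.75 − 2·21.75 = 106.25.
Profit = (106.25 − 41)·21.75 = 1419.1875.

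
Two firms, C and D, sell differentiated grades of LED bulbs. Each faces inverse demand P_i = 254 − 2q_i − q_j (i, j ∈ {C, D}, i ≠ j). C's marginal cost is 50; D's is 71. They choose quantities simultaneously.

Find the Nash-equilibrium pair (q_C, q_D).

Firm C's profit: π = q_C(254 − 2q_C − q_D) − 50q_C.
∂π/∂q_C = 204 − 4q_C − q_D = 0 ⇒ q_C = 51 − 0.25q_D.
Similarly q_D = 45.75 − 0.25q_C.
Substituting the second reaction function into the first: q_C = 51 − 0.25(45.75 − 0.25q_C), which gives 0.9375q_C = 39.5625 ⇒ q_C = 42.2.
Then q_D = 45.75 − 0.25·42.2 = 35.2.

42.2, 35.2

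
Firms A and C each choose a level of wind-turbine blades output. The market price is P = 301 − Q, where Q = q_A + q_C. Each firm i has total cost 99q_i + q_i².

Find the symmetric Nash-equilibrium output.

40.4

Firm A's profit: π = q_A(301 − (q_A + q_C)) − 99q_A − q_A².
∂π/∂q_A = 202 − 4q_A − q_C = 0, so q_A = 50.5 − 0.25q_C.
The game is symmetric, so in equilibrium q_C = q_A: the reaction function gives 1.25q_A = 50.5, hence q_A = 40.4.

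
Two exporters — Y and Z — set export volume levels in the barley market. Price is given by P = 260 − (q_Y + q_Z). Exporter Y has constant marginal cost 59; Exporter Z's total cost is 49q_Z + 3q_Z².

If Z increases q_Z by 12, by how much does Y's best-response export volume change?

Exporter Y's profit: π = q_Y(260 − (q_Y + q_Z)) − 59q_Y.
∂π/∂q_Y = 201 − 2q_Y − q_Z = 0, so q_Y = 100.5 − 0.5q_Z.
The reaction-function slope is −0.5, so a 12-unit rise in q_Z moves q_Y by −0.5 × 12 = −6. Y's best response falls — the actions are strategic substitutes.

-6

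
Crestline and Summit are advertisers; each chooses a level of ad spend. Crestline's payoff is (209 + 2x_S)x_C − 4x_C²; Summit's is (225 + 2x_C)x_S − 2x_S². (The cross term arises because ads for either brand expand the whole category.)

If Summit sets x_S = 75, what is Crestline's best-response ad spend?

Expanding Crestline's payoff: 209x_C + 2x_Sx_C − 4x_C².
∂π/∂x_C = 209 + 2x_S − 8x_C = 0, so x_C = 26.125 + 0.25x_S.
At x_S = 75: x_C = 26.125 + 0.25·75 = 44.875.

44.875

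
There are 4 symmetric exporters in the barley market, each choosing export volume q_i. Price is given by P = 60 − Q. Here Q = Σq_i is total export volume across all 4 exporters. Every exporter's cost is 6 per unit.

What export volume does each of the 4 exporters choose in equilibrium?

A representative exporter's profit is π_i = q_i(60 − Q) − 6q_i, with Q = q_i + Σ_{j≠i} q_j.
First-order condition: 54 − 2q_i − Σ_{j≠i} q_j = 0.
Imposing symmetry (q_j = q for all j) turns Σ_{j≠i} q_j into 3q, so 54 = 5q and q = 10.8.

10.8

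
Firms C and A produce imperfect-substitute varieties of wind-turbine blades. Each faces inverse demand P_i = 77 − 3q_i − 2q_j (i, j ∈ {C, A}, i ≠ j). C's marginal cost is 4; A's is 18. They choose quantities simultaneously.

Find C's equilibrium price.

Firm C's profit: π = q_C(77 − 3q_C − 2q_A) − 4q_C.
∂π/∂q_C = 73 − 6q_C − 2q_A = 0 ⇒ q_C = 73/6 − (1/3)q_A.
Similarly q_A = 59/6 − (1/3)q_C.
Plugging q_A into C's best response: q_C = 73/6 − (1/3)(59/6 − (1/3)q_C) ⇒ (8/9)q_C = 80/9, so q_C = 10.
Then q_A = 59/6 − (1/3)·10 = 6.5.
P_C = 77 − 3·10 − 2·6.5 = 34.

34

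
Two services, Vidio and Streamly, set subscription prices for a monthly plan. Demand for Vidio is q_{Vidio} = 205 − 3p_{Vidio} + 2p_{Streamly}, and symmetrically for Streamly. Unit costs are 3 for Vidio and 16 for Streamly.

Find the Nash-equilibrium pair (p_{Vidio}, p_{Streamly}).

Vidio's profit: π = (p_{Vidio} − 3)(205 − 3p_{Vidio} + 2p_{Streamly}).
∂π/∂p_{Vidio} = 214 − 6p_{Vidio} + 2p_{Streamly} = 0 ⇒ p_{Vidio} = 107/3 + (1/3)p_{Streamly}.
Similarly p_{Streamly} = 253/6 + (1/3)p_{Vidio}.
Solving the two reaction functions simultaneously: (1 − (1/3)(1/3))p_{Vidio} = 107/3 + (1/3)·(253/6), so (8/9)p_{Vidio} = 895/18 and p_{Vidio} = 55.9375.
Then p_{Streamly} = 253/6 + (1/3)·55.9375 = 60.8125.

55.9375, 60.8125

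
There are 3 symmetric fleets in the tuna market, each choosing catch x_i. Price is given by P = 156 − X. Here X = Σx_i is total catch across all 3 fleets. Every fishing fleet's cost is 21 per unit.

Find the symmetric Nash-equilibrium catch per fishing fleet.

33.75

A representative fishing fleet's profit is π_i = x_i(156 − X) − 21x_i, with X = x_i + Σ_{j≠i} x_j.
First-order condition: 135 − 2x_i − Σ_{j≠i} x_j = 0.
In a symmetric equilibrium every fishing fleet chooses the same x, so Σ_{j≠i} x_j = 2x. The condition becomes 135 − 4x = 0, giving x = 135/4 = 33.75.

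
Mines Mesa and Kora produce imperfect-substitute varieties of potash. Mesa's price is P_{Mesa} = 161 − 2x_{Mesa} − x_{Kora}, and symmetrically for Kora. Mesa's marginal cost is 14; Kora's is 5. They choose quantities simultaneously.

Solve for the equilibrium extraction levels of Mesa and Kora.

28.8, 31.8

Mine Mesa's profit: π = x_{Mesa}(161 − 2x_{Mesa} − x_{Kora}) − 14x_{Mesa}.
∂π/∂x_{Mesa} = 147 − 4x_{Mesa} − x_{Kora} = 0 ⇒ x_{Mesa} = 36.75 − 0.25x_{Kora}.
Similarly x_{Kora} = 39 − 0.25x_{Mesa}.
Substituting the second reaction function into the first: x_{Mesa} = 36.75 − 0.25(39 − 0.25x_{Mesa}), which gives 0.9375x_{Mesa} = 27 ⇒ x_{Mesa} = 28.8.
Then x_{Kora} = 39 − 0.25·28.8 = 31.8.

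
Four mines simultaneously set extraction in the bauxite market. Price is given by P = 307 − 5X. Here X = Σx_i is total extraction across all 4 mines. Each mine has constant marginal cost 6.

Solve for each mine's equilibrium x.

12.04

A representative mine's profit is π_i = x_i(307 − 5X) − 6x_i, with X = x_i + Σ_{j≠i} x_j.
First-order condition: 301 − 10x_i − 5Σ_{j≠i} x_j = 0.
Imposing symmetry (x_j = x for all j) turns Σ_{j≠i} x_j into 3x, so 301 = 25x and x = 12.04.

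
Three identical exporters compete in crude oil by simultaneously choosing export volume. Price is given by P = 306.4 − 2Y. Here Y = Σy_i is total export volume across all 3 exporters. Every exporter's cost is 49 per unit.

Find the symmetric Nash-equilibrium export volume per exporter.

A representative exporter's profit is π_i = y_i(306.4 − 2Y) − 49y_i, with Y = y_i + Σ_{j≠i} y_j.
First-order condition: 257.4 − 4y_i − 2Σ_{j≠i} y_j = 0.
With identical exporters, set every y_j = y: then 257.4 − 4y − 4y = 0, i.e. y = 257.4/8 = 32.175.

32.175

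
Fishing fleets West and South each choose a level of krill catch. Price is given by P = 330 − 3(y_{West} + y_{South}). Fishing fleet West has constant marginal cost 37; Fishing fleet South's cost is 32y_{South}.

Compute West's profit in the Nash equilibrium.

3072

Fishing fleet West's profit: π = y_{West}(330 − 3(y_{West} + y_{South})) − 37y_{West}.
∂π/∂y_{West} = 293 − 6y_{West} − 3y_{South} = 0, so y_{West} = 293/6 − 0.5y_{South}.
By the same steps for South: y_{South} = 149/3 − 0.5y_{West}.
Solving the two reaction functions simultaneously: (1 − (−0.5)(−0.5))y_{West} = 293/6 − 0.5·(149/3), so 0.75y_{West} = 24 and y_{West} = 32.
Then y_{South} = 149/3 − 0.5·32 = 101/3.
Price P = 330 − 3·(197/3) = 133.
West's profit: (133 − 37)·32 = 3072.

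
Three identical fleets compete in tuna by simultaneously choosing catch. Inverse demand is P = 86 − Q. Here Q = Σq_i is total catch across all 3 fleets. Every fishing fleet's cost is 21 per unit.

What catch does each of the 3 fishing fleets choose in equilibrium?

16.25

A representative fishing fleet's profit is π_i = q_i(86 − Q) − 21q_i, with Q = q_i + Σ_{j≠i} q_j.
First-order condition: 65 − 2q_i − Σ_{j≠i} q_j = 0.
With identical fishing fleets, set every q_j = q: then 65 − 2q − 2q = 0, i.e. q = 65/4 = 16.25.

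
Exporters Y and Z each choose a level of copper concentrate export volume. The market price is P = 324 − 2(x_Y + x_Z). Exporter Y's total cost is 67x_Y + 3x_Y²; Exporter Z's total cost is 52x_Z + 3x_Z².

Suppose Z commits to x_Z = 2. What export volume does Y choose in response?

Exporter Y's profit: π = x_Y(324 − 2(x_Y + x_Z)) − 67x_Y − 3x_Y².
∂π/∂x_Y = 257 − 10x_Y − 2x_Z = 0, so x_Y = 25.7 − 0.2x_Z.
At x_Z = 2: x_Y = 25.7 − 0.2·2 = 25.3.

25.3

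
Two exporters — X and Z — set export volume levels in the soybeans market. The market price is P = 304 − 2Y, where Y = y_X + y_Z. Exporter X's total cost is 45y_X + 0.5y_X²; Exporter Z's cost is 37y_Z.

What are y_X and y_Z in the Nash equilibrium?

31.375, 51.0625

Exporter X's profit: π = y_X(304 − 2(y_X + y_Z)) − 45y_X − 0.5y_X².
∂π/∂y_X = 259 − 5y_X − 2y_Z = 0, so y_X = 51.8 − 0.4y_Z.
For Z: ∂π/∂y_Z = 267 − 4y_Z − 2y_X = 0 ⇒ y_Z = 66.75 − 0.5y_X.
Substituting the second reaction function into the first: y_X = 51.8 − 0.4(66.75 − 0.5y_X), which gives 0.8y_X = 25.1 ⇒ y_X = 31.375.
Then y_Z = 66.75 − 0.5·31.375 = 51.0625.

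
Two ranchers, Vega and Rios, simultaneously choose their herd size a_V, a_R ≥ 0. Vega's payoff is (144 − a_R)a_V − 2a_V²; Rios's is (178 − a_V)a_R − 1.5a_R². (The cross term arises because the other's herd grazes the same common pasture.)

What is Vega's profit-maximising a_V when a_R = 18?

31.5

Expanding Vega's payoff: 144a_V − a_Ra_V − 2a_V².
∂π/∂a_V = 144 − a_R − 4a_V = 0, so a_V = 36 − 0.25a_R.
At a_R = 18: a_V = 36 − 0.25·18 = 31.5.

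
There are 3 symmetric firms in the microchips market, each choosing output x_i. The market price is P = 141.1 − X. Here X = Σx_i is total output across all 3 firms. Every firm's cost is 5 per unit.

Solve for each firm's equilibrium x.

A representative firm's profit is π_i = x_i(141.1 − X) − 5x_i, with X = x_i + Σ_{j≠i} x_j.
First-order condition: 136.1 − 2x_i − Σ_{j≠i} x_j = 0.
In a symmetric equilibrium every firm chooses the same x, so Σ_{j≠i} x_j = 2x. The condition becomes 136.1 − 4x = 0, giving x = 136.1/4 = 34.025.

34.025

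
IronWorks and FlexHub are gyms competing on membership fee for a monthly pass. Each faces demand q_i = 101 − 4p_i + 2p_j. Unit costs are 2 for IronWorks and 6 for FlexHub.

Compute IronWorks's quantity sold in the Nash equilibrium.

IronWorks's profit: π = (p_{IronWorks} − 2)(101 − 4p_{IronWorks} + 2p_{FlexHub}).
∂π/∂p_{IronWorks} = 109 − 8p_{IronWorks} + 2p_{FlexHub} = 0 ⇒ p_{IronWorks} = 13.625 + 0.25p_{FlexHub}.
Similarly p_{FlexHub} = 15.625 + 0.25p_{IronWorks}.
Substituting the second reaction function into the first: p_{IronWorks} = 13.625 + 0.25(15.625 + 0.25p_{IronWorks}), which gives 0.9375p_{IronWorks} = 561/32 ⇒ p_{IronWorks} = 18.7.
Then p_{FlexHub} = 15.625 + 0.25·18.7 = 20.3.
q_{IronWorks} = 101 − 4·18.7 + 2·20.3 = 66.8.

66.8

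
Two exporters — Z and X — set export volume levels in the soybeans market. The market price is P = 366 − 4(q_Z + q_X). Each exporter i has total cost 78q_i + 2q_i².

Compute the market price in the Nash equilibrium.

Exporter Z's profit: π = q_Z(366 − 4(q_Z + q_X)) − 78q_Z − 2q_Z².
∂π/∂q_Z = 288 − 12q_Z − 4q_X = 0, so q_Z = 24 − (1/3)q_X.
The game is symmetric, so in equilibrium q_X = q_Z: the reaction function gives (4/3)q_Z = 24, hence q_Z = 18.
Equilibrium price: P = 366 − 4·36 = 222.

222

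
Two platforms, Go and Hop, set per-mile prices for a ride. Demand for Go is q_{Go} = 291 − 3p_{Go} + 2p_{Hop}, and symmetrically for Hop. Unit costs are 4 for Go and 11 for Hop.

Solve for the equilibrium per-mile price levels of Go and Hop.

77.0625, 79.6875

Go's profit: π = (p_{Go} − 4)(291 − 3p_{Go} + 2p_{Hop}).
∂π/∂p_{Go} = 303 − 6p_{Go} + 2p_{Hop} = 0 ⇒ p_{Go} = 50.5 + (1/3)p_{Hop}.
Similarly p_{Hop} = 54 + (1/3)p_{Go}.
Plugging p_{Hop} into Go's best response: p_{Go} = 50.5 + (1/3)(54 + (1/3)p_{Go}) ⇒ (8/9)p_{Go} = 68.5, so p_{Go} = 77.0625.
Then p_{Hop} = 54 + (1/3)·77.0625 = 79.6875.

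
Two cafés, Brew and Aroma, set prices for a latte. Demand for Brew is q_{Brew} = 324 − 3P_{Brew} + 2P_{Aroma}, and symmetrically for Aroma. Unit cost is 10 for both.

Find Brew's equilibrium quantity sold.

235.5

Brew's profit: π = (P_{Brew} − 10)(324 − 3P_{Brew} + 2P_{Aroma}).
∂π/∂P_{Brew} = 354 − 6P_{Brew} + 2P_{Aroma} = 0 ⇒ P_{Brew} = 59 + (1/3)P_{Aroma}.
Setting P_{Brew} = P_{Aroma} in the reaction function: P_{Brew} = 59 + (1/3)P_{Brew}, so P_{Brew} = 59 / (2/3) = 88.5.
q_{Brew} = 324 − 3·88.5 + 2·88.5 = 235.5.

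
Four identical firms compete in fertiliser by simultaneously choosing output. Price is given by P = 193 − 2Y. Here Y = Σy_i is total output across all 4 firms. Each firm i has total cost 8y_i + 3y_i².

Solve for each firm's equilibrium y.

A representative firm's profit is π_i = y_i(193 − 2Y) − 8y_i − 3y_i², with Y = y_i + Σ_{j≠i} y_j.
First-order condition: 185 − 10y_i − 2Σ_{j≠i} y_j = 0.
With identical firms, set every y_j = y: then 185 − 10y − 6y = 0, i.e. y = 185/16 = 11.5625.

11.5625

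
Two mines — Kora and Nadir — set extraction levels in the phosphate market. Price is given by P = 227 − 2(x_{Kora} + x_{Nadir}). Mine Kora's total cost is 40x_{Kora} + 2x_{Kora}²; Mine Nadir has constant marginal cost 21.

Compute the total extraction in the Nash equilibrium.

Mine Kora's profit: π = x_{Kora}(227 − 2(x_{Kora} + x_{Nadir})) − 40x_{Kora} − 2x_{Kora}².
∂π/∂x_{Kora} = 187 − 8x_{Kora} − 2x_{Nadir} = 0, so x_{Kora} = 23.375 − 0.25x_{Nadir}.
For Nadir: ∂π/∂x_{Nadir} = 206 − 4x_{Nadir} − 2x_{Kora} = 0 ⇒ x_{Nadir} = 51.5 − 0.5x_{Kora}.
Plugging x_{Nadir} into Kora's best response: x_{Kora} = 23.375 − 0.25(51.5 − 0.5x_{Kora}) ⇒ 0.875x_{Kora} = 10.5, so x_{Kora} = 12.
Then x_{Nadir} = 51.5 − 0.5·12 = 45.5.
Total extraction: 12 + 45.5 = 57.5.

57.5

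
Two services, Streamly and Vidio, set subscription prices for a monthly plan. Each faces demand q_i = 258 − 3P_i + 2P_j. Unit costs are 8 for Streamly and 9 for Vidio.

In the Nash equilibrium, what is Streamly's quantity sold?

188.0625

Streamly's profit: π = (P_{Streamly} − 8)(258 − 3P_{Streamly} + 2P_{Vidio}).
∂π/∂P_{Streamly} = 282 − 6P_{Streamly} + 2P_{Vidio} = 0 ⇒ P_{Streamly} = 47 + (1/3)P_{Vidio}.
Similarly P_{Vidio} = 47.5 + (1/3)P_{Streamly}.
Plugging P_{Vidio} into Streamly's best response: P_{Streamly} = 47 + (1/3)(47.5 + (1/3)P_{Streamly}) ⇒ (8/9)P_{Streamly} = 377/6, so P_{Streamly} = 70.6875.
Then P_{Vidio} = 47.5 + (1/3)·70.6875 = 71.0625.
q_{Streamly} = 258 − 3·70.6875 + 2·71.0625 = 188.0625.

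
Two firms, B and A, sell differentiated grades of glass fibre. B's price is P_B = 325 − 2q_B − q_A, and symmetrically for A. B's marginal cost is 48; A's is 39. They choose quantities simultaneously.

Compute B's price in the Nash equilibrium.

Firm B's profit: π = q_B(325 − 2q_B − q_A) − 48q_B.
∂π/∂q_B = 277 − 4q_B − q_A = 0 ⇒ q_B = 69.25 − 0.25q_A.
Similarly q_A = 71.5 − 0.25q_B.
Plugging q_A into B's best response: q_B = 69.25 − 0.25(71.5 − 0.25q_B) ⇒ 0.9375q_B = 51.375, so q_B = 54.8.
Then q_A = 71.5 − 0.25·54.8 = 57.8.
P_B = 325 − 2·54.8 − 57.8 = 157.6.

157.6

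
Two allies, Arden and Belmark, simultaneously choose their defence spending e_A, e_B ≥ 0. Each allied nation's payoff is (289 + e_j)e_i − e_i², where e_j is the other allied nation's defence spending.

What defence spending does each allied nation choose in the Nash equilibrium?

289

Arden's payoff is (289 + e_B)e_A − e_A².
∂π/∂e_A = 289 + e_B − 2e_A = 0, so e_A = 144.5 + 0.5e_B.
Setting e_A = e_B in the reaction function: e_A = 144.5 + 0.5e_A, so e_A = 144.5 / 0.5 = 289.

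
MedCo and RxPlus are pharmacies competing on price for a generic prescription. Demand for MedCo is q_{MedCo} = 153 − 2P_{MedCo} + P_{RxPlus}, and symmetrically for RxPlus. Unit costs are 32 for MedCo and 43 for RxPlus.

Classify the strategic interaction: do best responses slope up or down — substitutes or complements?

strategic complements

MedCo's profit: π = (P_{MedCo} − 32)(153 − 2P_{MedCo} + P_{RxPlus}).
∂π/∂P_{MedCo} = 217 − 4P_{MedCo} + P_{RxPlus} = 0 ⇒ P_{MedCo} = 54.25 + 0.25P_{RxPlus}.
The best-response slope dP_{MedCo}/dP_{RxPlus} = 0.25 > 0: the reaction function is upward-sloping, so the choices are strategic complements.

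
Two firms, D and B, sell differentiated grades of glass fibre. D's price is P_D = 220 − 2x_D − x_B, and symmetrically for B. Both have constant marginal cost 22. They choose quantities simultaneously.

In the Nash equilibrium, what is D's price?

Firm D's profit: π = x_D(220 − 2x_D − x_B) − 22x_D.
∂π/∂x_D = 198 − 4x_D − x_B = 0 ⇒ x_D = 49.5 − 0.25x_B.
The game is symmetric, so in equilibrium x_B = x_D: the reaction function gives 1.25x_D = 49.5, hence x_D = 39.6.
P_D = 220 − 2·39.6 − 39.6 = 101.2.

101.2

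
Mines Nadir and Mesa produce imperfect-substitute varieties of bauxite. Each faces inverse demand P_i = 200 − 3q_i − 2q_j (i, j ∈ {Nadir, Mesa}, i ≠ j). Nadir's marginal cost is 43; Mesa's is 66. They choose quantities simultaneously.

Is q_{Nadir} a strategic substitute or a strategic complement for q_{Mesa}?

Mine Nadir's profit: π = q_{Nadir}(200 − 3q_{Nadir} − 2q_{Mesa}) − 43q_{Nadir}.
∂π/∂q_{Nadir} = 157 − 6q_{Nadir} − 2q_{Mesa} = 0 ⇒ q_{Nadir} = 157/6 − (1/3)q_{Mesa}.
The best-response slope dq_{Nadir}/dq_{Mesa} = −1/3 < 0: the reaction function is downward-sloping, so the choices are strategic substitutes.

strategic substitutes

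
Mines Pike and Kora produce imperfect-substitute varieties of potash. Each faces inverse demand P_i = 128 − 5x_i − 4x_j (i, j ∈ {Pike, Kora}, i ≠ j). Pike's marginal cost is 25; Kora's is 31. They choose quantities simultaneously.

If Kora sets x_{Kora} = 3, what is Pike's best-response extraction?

9.1

Mine Pike's profit: π = x_{Pike}(128 − 5x_{Pike} − 4x_{Kora}) − 25x_{Pike}.
∂π/∂x_{Pike} = 103 − 10x_{Pike} − 4x_{Kora} = 0 ⇒ x_{Pike} = 10.3 − 0.4x_{Kora}.
At x_{Kora} = 3: x_{Pike} = 10.3 − 0.4·3 = 9.1.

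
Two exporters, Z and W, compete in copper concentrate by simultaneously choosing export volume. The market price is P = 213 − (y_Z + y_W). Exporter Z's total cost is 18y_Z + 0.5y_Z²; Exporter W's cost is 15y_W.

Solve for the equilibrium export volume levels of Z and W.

Exporter Z's profit: π = y_Z(213 − (y_Z + y_W)) − 18y_Z − 0.5y_Z².
∂π/∂y_Z = 195 − 3y_Z − y_W = 0, so y_Z = 65 − (1/3)y_W.
For W: ∂π/∂y_W = 198 − 2y_W − y_Z = 0 ⇒ y_W = 99 − 0.5y_Z.
Substituting the second reaction function into the first: y_Z = 65 − (1/3)(99 − 0.5y_Z), which gives (5/6)y_Z = 32 ⇒ y_Z = 38.4.
Then y_W = 99 − 0.5·38.4 = 79.8.

38.4, 79.8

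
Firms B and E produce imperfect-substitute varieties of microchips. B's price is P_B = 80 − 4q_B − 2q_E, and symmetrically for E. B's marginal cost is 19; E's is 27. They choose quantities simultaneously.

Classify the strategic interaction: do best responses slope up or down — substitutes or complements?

strategic substitutes

Firm B's profit: π = q_B(80 − 4q_B − 2q_E) − 19q_B.
∂π/∂q_B = 61 − 8q_B − 2q_E = 0 ⇒ q_B = 7.625 − 0.25q_E.
The best-response slope dq_B/dq_E = −0.25 < 0: the reaction function is downward-sloping, so the choices are strategic substitutes.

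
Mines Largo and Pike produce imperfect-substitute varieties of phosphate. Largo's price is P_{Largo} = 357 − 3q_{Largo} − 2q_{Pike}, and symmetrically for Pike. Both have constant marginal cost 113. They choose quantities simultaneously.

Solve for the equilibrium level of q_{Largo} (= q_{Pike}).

30.5

Mine Largo's profit: π = q_{Largo}(357 − 3q_{Largo} − 2q_{Pike}) − 113q_{Largo}.
∂π/∂q_{Largo} = 244 − 6q_{Largo} − 2q_{Pike} = 0 ⇒ q_{Largo} = 122/3 − (1/3)q_{Pike}.
Setting q_{Largo} = q_{Pike} in the reaction function: q_{Largo} = 122/3 − (1/3)q_{Largo}, so q_{Largo} = (122/3) / (4/3) = 30.5.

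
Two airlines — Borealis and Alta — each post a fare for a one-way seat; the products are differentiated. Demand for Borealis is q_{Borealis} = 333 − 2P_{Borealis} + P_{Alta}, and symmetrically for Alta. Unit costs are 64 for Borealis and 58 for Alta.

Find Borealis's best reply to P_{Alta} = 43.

126

Borealis's profit: π = (P_{Borealis} − 64)(333 − 2P_{Borealis} + P_{Alta}).
∂π/∂P_{Borealis} = 461 − 4P_{Borealis} + P_{Alta} = 0 ⇒ P_{Borealis} = 115.25 + 0.25P_{Alta}.
At P_{Alta} = 43: P_{Borealis} = 115.25 + 0.25·43 = 126.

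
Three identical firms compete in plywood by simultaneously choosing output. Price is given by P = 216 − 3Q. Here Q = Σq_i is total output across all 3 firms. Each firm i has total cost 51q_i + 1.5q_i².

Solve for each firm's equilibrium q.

A representative firm's profit is π_i = q_i(216 − 3Q) − 51q_i − 1.5q_i², with Q = q_i + Σ_{j≠i} q_j.
First-order condition: 165 − 9q_i − 3Σ_{j≠i} q_j = 0.
In a symmetric equilibrium every firm chooses the same q, so Σ_{j≠i} q_j = 2q. The condition becomes 165 − 15q = 0, giving q = 165/15 = 11.

11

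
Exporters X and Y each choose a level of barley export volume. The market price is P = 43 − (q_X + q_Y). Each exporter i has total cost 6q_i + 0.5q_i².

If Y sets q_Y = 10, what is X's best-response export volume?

Exporter X's profit: π = q_X(43 − (q_X + q_Y)) − 6q_X − 0.5q_X².
∂π/∂q_X = 37 − 3q_X − q_Y = 0, so q_X = 37/3 − (1/3)q_Y.
At q_Y = 10: q_X = 37/3 − (1/3)·10 = 9.

9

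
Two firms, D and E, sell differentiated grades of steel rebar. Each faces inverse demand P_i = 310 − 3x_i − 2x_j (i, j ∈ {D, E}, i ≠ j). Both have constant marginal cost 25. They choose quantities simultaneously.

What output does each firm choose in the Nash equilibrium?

Firm D's profit: π = x_D(310 − 3x_D − 2x_E) − 25x_D.
∂π/∂x_D = 285 − 6x_D − 2x_E = 0 ⇒ x_D = 47.5 − (1/3)x_E.
By symmetry x_E = x_D; substituting into the reaction function, (4/3)x_D = 47.5 and x_D = 35.625.

35.625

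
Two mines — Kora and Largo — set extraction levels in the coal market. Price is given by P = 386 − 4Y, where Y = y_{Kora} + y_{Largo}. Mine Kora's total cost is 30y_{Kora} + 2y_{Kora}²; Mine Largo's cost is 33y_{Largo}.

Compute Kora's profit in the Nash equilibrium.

Mine Kora's profit: π = y_{Kora}(386 − 4(y_{Kora} + y_{Largo})) − 30y_{Kora} − 2y_{Kora}².
∂π/∂y_{Kora} = 356 − 12y_{Kora} − 4y_{Largo} = 0, so y_{Kora} = 89/3 − (1/3)y_{Largo}.
For Largo: ∂π/∂y_{Largo} = 353 − 8y_{Largo} − 4y_{Kora} = 0 ⇒ y_{Largo} = 44.125 − 0.5y_{Kora}.
Solving the two reaction functions simultaneously: (1 − (−1/3)(−0.5))y_{Kora} = 89/3 − (1/3)·44.125, so (5/6)y_{Kora} = 359/24 and y_{Kora} = 17.95.
Then y_{Largo} = 44.125 − 0.5·17.95 = 35.15.
Price P = 386 − 4·53.1 = 173.6.
Kora's profit: (173.6 − 30)·17.95 − 2(17.95)² = 1933.215.

1933.215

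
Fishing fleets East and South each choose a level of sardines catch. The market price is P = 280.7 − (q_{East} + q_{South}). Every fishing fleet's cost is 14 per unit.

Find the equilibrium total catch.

Fishing fleet East's profit: π = q_{East}(280.7 − (q_{East} + q_{South})) − 14q_{East}.
∂π/∂q_{East} = 266.7 − 2q_{East} − q_{South} = 0, so q_{East} = 133.35 − 0.5q_{South}.
Setting q_{East} = q_{South} in the reaction function: q_{East} = 133.35 − 0.5q_{East}, so q_{East} = 133.35 / 1.5 = 88.9.
Total catch: 88.9 + 88.9 = 177.8.

177.8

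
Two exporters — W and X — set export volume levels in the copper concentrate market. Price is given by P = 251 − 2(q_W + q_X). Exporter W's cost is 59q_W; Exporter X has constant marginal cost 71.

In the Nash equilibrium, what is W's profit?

Exporter W's profit: π = q_W(251 − 2(q_W + q_X)) − 59q_W.
∂π/∂q_W = 192 − 4q_W − 2q_X = 0, so q_W = 48 − 0.5q_X.
By the same steps for X: q_X = 45 − 0.5q_W.
Plugging q_X into W's best response: q_W = 48 − 0.5(45 − 0.5q_W) ⇒ 0.75q_W = 25.5, so q_W = 34.
Then q_X = 45 − 0.5·34 = 28.
Price P = 251 − 2·62 = 127.
W's profit: (127 − 59)·34 = 2312.

2312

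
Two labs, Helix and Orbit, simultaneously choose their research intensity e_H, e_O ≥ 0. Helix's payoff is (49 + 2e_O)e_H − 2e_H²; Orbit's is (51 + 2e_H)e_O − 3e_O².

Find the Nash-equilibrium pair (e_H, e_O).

Expanding Helix's payoff: 49e_H + 2e_Oe_H − 2e_H².
∂π/∂e_H = 49 + 2e_O − 4e_H = 0, so e_H = 12.25 + 0.5e_O.
Likewise for Orbit: e_O = 8.5 + (1/3)e_H.
Substituting the second reaction function into the first: e_H = 12.25 + 0.5(8.5 + (1/3)e_H), which gives (5/6)e_H = 16.5 ⇒ e_H = 19.8.
Then e_O = 8.5 + (1/3)·19.8 = 15.1.

19.8, 15.1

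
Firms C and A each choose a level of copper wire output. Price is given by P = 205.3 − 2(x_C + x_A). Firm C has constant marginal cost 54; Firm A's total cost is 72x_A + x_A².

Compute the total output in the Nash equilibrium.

Firm C's profit: π = x_C(205.3 − 2(x_C + x_A)) − 54x_C.
∂π/∂x_C = 151.3 − 4x_C − 2x_A = 0, so x_C = 37.825 − 0.5x_A.
For A: ∂π/∂x_A = 133.3 − 6x_A − 2x_C = 0 ⇒ x_A = 1333/60 − (1/3)x_C.
Substituting the second reaction function into the first: x_C = 37.825 − 0.5(1333/60 − (1/3)x_C), which gives (5/6)x_C = 1603/60 ⇒ x_C = 32.06.
Then x_A = 1333/60 − (1/3)·32.06 = 11.53.
Total output: 32.06 + 11.53 = 43.59.

43.59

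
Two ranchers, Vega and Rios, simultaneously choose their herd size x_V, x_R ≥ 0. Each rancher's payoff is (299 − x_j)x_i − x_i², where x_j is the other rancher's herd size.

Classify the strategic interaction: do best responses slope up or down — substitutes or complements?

strategic substitutes

Vega's payoff is (299 − x_R)x_V − x_V².
∂π/∂x_V = 299 − x_R − 2x_V = 0, so x_V = 149.5 − 0.5x_R.
The best-response slope dx_V/dx_R = −0.5 < 0: the reaction function is downward-sloping, so the choices are strategic substitutes.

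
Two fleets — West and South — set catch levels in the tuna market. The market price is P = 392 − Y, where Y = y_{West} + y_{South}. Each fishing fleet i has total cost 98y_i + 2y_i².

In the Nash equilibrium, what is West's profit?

Fishing fleet West's profit: π = y_{West}(392 − (y_{West} + y_{South})) − 98y_{West} − 2y_{West}².
∂π/∂y_{West} = 294 − 6y_{West} − y_{South} = 0, so y_{West} = 49 − (1/6)y_{South}.
Setting y_{West} = y_{South} in the reaction function: y_{West} = 49 − (1/6)y_{West}, so y_{West} = 49 / (7/6) = 42.
Price P = 392 − 84 = 308.
West's profit: (308 − 98)·42 − 2(42)² = 5292.

5292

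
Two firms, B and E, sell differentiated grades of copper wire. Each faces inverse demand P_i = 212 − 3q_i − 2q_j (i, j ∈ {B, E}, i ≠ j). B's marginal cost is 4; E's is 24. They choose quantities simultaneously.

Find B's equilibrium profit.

2227.6875

Firm B's profit: π = q_B(212 − 3q_B − 2q_E) − 4q_B.
∂π/∂q_B = 208 − 6q_B − 2q_E = 0 ⇒ q_B = 104/3 − (1/3)q_E.
Similarly q_E = 94/3 − (1/3)q_B.
Solving the two reaction functions simultaneously: (1 − (−1/3)(−1/3))q_B = 104/3 − (1/3)·(94/3), so (8/9)q_B = 218/9 and q_B = 27.25.
Then q_E = 94/3 − (1/3)·27.25 = 22.25.
P_B = 212 − 3·27.25 − 2·22.25 = 85.75.
Profit = (85.75 − 4)·27.25 = 2227.6875.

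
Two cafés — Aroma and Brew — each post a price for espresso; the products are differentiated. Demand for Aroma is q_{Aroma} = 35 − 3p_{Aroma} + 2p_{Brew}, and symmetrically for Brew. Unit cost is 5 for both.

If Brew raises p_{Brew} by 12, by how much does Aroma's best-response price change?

Aroma's profit: π = (p_{Aroma} − 5)(35 − 3p_{Aroma} + 2p_{Brew}).
∂π/∂p_{Aroma} = 50 − 6p_{Aroma} + 2p_{Brew} = 0 ⇒ p_{Aroma} = 25/3 + (1/3)p_{Brew}.
The reaction-function slope is 1/3, so a 12-unit rise in p_{Brew} moves p_{Aroma} by 1/3 × 12 = 4. Aroma's best response rises — the actions are strategic complements.

4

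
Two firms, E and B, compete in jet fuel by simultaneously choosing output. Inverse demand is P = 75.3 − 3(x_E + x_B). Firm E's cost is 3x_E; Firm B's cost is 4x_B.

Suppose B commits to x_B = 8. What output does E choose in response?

Firm E's profit: π = x_E(75.3 − 3(x_E + x_B)) − 3x_E.
∂π/∂x_E = 72.3 − 6x_E − 3x_B = 0, so x_E = 12.05 − 0.5x_B.
At x_B = 8: x_E = 12.05 − 0.5·8 = 8.05.

8.05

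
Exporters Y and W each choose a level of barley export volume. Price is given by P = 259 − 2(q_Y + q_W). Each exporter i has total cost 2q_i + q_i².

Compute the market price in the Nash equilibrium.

Exporter Y's profit: π = q_Y(259 − 2(q_Y + q_W)) − 2q_Y − q_Y².
∂π/∂q_Y = 257 − 6q_Y − 2q_W = 0, so q_Y = 257/6 − (1/3)q_W.
By symmetry q_W = q_Y; substituting into the reaction function, (4/3)q_Y = 257/6 and q_Y = 32.125.
Equilibrium price: P = 259 − 2·64.25 = 130.5.

130.5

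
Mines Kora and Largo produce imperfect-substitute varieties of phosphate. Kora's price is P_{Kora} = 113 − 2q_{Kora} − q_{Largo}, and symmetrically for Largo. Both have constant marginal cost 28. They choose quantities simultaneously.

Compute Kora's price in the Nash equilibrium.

Mine Kora's profit: π = q_{Kora}(113 − 2q_{Kora} − q_{Largo}) − 28q_{Kora}.
∂π/∂q_{Kora} = 85 − 4q_{Kora} − q_{Largo} = 0 ⇒ q_{Kora} = 21.25 − 0.25q_{Largo}.
By symmetry q_{Largo} = q_{Kora}; substituting into the reaction function, 1.25q_{Kora} = 21.25 and q_{Kora} = 17.
P_{Kora} = 113 − 2·17 − 17 = 62.

62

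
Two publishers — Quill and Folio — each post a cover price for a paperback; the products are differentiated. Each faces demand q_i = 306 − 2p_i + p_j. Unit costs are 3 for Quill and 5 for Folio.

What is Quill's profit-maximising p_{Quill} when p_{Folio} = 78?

Quill's profit: π = (p_{Quill} − 3)(306 − 2p_{Quill} + p_{Folio}).
∂π/∂p_{Quill} = 312 − 4p_{Quill} + p_{Folio} = 0 ⇒ p_{Quill} = 78 + 0.25p_{Folio}.
At p_{Folio} = 78: p_{Quill} = 78 + 0.25·78 = 97.5.

97.5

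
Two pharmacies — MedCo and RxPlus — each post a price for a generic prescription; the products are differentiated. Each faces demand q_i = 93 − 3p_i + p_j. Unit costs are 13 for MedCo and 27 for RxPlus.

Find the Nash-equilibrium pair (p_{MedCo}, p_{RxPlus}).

27.6, 33.6

MedCo's profit: π = (p_{MedCo} − 13)(93 − 3p_{MedCo} + p_{RxPlus}).
∂π/∂p_{MedCo} = 132 − 6p_{MedCo} + p_{RxPlus} = 0 ⇒ p_{MedCo} = 22 + (1/6)p_{RxPlus}.
Similarly p_{RxPlus} = 29 + (1/6)p_{MedCo}.
Plugging p_{RxPlus} into MedCo's best response: p_{MedCo} = 22 + (1/6)(29 + (1/6)p_{MedCo}) ⇒ (35/36)p_{MedCo} = 161/6, so p_{MedCo} = 27.6.
Then p_{RxPlus} = 29 + (1/6)·27.6 = 33.6.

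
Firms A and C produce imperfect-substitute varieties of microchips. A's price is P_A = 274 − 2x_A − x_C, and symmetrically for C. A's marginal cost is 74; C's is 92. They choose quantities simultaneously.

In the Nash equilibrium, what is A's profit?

Firm A's profit: π = x_A(274 − 2x_A − x_C) − 74x_A.
∂π/∂x_A = 200 − 4x_A − x_C = 0 ⇒ x_A = 50 − 0.25x_C.
Similarly x_C = 45.5 − 0.25x_A.
Substituting the second reaction function into the first: x_A = 50 − 0.25(45.5 − 0.25x_A), which gives 0.9375x_A = 38.625 ⇒ x_A = 41.2.
Then x_C = 45.5 − 0.25·41.2 = 35.2.
P_A = 274 − 2·41.2 − 35.2 = 156.4.
Profit = (156.4 − 74)·41.2 = 3394.88.

3394.88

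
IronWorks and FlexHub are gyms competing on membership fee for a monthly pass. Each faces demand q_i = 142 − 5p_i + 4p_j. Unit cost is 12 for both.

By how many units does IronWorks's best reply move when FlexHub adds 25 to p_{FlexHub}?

10

IronWorks's profit: π = (p_{IronWorks} − 12)(142 − 5p_{IronWorks} + 4p_{FlexHub}).
∂π/∂p_{IronWorks} = 202 − 10p_{IronWorks} + 4p_{FlexHub} = 0 ⇒ p_{IronWorks} = 20.2 + 0.4p_{FlexHub}.
The reaction-function slope is 0.4, so a 25-unit rise in p_{FlexHub} moves p_{IronWorks} by 0.4 × 25 = 10. IronWorks's best response rises — the actions are strategic complements.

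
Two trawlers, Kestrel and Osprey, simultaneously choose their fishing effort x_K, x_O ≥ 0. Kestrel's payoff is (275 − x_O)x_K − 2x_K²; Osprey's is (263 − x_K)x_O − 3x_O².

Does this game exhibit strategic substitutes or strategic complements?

Expanding Kestrel's payoff: 275x_K − x_Ox_K − 2x_K².
∂π/∂x_K = 275 − x_O − 4x_K = 0, so x_K = 68.75 − 0.25x_O.
The best-response slope dx_K/dx_O = −0.25 < 0: the reaction function is downward-sloping, so the choices are strategic substitutes.

strategic substitutes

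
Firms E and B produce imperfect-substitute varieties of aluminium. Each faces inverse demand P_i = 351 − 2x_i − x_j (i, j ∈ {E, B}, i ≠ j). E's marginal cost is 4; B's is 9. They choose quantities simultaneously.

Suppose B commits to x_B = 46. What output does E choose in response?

Firm E's profit: π = x_E(351 − 2x_E − x_B) − 4x_E.
∂π/∂x_E = 347 − 4x_E − x_B = 0 ⇒ x_E = 86.75 − 0.25x_B.
At x_B = 46: x_E = 86.75 − 0.25·46 = 75.25.

75.25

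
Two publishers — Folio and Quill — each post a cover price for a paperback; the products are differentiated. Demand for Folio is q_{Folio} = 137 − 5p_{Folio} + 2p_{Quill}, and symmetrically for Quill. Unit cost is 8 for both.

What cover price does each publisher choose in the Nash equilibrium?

22.125

Folio's profit: π = (p_{Folio} − 8)(137 − 5p_{Folio} + 2p_{Quill}).
∂π/∂p_{Folio} = 177 − 10p_{Folio} + 2p_{Quill} = 0 ⇒ p_{Folio} = 17.7 + 0.2p_{Quill}.
Setting p_{Folio} = p_{Quill} in the reaction function: p_{Folio} = 17.7 + 0.2p_{Folio}, so p_{Folio} = 17.7 / 0.8 = 22.125.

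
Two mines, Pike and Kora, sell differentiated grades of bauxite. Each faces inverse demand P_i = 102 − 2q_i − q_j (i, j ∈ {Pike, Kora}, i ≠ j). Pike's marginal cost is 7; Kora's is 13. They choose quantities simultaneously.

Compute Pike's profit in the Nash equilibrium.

Mine Pike's profit: π = q_{Pike}(102 − 2q_{Pike} − q_{Kora}) − 7q_{Pike}.
∂π/∂q_{Pike} = 95 − 4q_{Pike} − q_{Kora} = 0 ⇒ q_{Pike} = 23.75 − 0.25q_{Kora}.
Similarly q_{Kora} = 22.25 − 0.25q_{Pike}.
Plugging q_{Kora} into Pike's best response: q_{Pike} = 23.75 − 0.25(22.25 − 0.25q_{Pike}) ⇒ 0.9375q_{Pike} = 18.1875, so q_{Pike} = 19.4.
Then q_{Kora} = 22.25 − 0.25·19.4 = 17.4.
P_{Pike} = 102 − 2·19.4 − 17.4 = 45.8.
Profit = (45.8 − 7)·19.4 = 752.72.

752.72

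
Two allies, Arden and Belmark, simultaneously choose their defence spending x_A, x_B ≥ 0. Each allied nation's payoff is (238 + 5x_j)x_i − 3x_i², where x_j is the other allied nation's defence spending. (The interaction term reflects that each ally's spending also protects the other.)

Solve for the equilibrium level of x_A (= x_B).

238

Arden's payoff is (238 + 5x_B)x_A − 3x_A².
∂π/∂x_A = 238 + 5x_B − 6x_A = 0, so x_A = 119/3 + (5/6)x_B.
The game is symmetric, so in equilibrium x_B = x_A: the reaction function gives (1/6)x_A = 119/3, hence x_A = 238.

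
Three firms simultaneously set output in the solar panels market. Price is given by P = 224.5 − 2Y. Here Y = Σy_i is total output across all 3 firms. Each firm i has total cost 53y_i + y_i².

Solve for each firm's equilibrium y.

A representative firm's profit is π_i = y_i(224.5 − 2Y) − 53y_i − y_i², with Y = y_i + Σ_{j≠i} y_j.
First-order condition: 171.5 − 6y_i − 2Σ_{j≠i} y_j = 0.
Imposing symmetry (y_j = y for all j) turns Σ_{j≠i} y_j into 2y, so 171.5 = 10y and y = 17.15.

17.15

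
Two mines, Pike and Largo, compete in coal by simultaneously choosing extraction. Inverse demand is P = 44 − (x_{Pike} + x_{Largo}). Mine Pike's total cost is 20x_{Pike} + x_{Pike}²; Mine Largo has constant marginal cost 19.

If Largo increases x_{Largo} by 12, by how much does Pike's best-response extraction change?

-3

Mine Pike's profit: π = x_{Pike}(44 − (x_{Pike} + x_{Largo})) − 20x_{Pike} − x_{Pike}².
∂π/∂x_{Pike} = 24 − 4x_{Pike} − x_{Largo} = 0, so x_{Pike} = 6 − 0.25x_{Largo}.
The reaction-function slope is −0.25, so a 12-unit rise in x_{Largo} moves x_{Pike} by −0.25 × 12 = −3. Pike's best response falls — the actions are strategic substitutes.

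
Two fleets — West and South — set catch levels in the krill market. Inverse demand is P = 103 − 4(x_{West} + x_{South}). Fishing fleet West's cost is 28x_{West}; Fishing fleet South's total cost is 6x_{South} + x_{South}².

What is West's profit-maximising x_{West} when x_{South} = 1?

8.875

Fishing fleet West's profit: π = x_{West}(103 − 4(x_{West} + x_{South})) − 28x_{West}.
∂π/∂x_{West} = 75 − 8x_{West} − 4x_{South} = 0, so x_{West} = 9.375 − 0.5x_{South}.
At x_{South} = 1: x_{West} = 9.375 − 0.5·1 = 8.875.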